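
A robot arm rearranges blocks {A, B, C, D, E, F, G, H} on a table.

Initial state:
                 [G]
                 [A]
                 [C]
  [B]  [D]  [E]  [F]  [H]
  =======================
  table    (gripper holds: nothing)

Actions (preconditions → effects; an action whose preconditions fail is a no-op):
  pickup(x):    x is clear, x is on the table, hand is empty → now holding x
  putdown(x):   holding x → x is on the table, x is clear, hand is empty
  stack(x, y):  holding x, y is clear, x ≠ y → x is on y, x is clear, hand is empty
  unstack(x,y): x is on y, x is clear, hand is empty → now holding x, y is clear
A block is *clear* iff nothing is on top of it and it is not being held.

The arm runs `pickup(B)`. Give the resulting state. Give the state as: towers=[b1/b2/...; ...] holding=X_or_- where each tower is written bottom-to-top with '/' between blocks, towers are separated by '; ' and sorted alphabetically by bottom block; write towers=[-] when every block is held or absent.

towers=[D; E; F/C/A/G; H] holding=B

before: towers=[B; D; E; F/C/A/G; H] holding=-
pre[pickup(B)]: clear(B) yes, ontable(B) yes, handempty yes
all met → apply pickup(B)
after:  towers=[D; E; F/C/A/G; H] holding=B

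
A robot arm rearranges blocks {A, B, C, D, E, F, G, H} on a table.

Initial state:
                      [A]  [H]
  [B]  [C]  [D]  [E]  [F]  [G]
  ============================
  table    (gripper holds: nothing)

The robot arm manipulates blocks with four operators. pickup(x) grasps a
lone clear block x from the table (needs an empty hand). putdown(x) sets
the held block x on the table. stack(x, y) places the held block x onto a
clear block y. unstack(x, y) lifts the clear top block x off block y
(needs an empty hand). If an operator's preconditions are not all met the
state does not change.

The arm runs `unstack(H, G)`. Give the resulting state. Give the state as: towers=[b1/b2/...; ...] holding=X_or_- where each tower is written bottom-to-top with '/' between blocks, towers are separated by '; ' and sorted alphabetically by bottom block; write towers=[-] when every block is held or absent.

towers=[B; C; D; E; F/A; G] holding=H

before: towers=[B; C; D; E; F/A; G/H] holding=-
pre[unstack(H, G)]: on(H,G) ok, clear(H) ok, handempty ok
all met → apply unstack(H, G)
after:  towers=[B; C; D; E; F/A; G] holding=H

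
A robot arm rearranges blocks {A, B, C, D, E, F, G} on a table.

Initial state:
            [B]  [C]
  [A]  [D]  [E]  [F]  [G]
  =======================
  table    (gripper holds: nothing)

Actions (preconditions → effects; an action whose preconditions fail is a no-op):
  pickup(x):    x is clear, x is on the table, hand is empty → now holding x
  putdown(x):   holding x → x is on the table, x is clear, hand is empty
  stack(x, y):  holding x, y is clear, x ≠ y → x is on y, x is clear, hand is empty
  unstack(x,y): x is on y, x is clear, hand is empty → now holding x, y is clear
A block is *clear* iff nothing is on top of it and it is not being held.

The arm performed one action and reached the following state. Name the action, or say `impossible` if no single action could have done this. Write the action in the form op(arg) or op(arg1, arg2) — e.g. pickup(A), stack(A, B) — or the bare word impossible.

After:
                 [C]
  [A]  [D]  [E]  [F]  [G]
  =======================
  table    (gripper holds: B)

target: towers=[A; D; E; F/C; G] holding=B
     unstack(B, E) → towers=[A; D; E; F/C; G] holding=B  ← match
         pickup(G) → towers=[A; D; E/B; F/C] holding=G
         pickup(D) → towers=[A; E/B; F/C; G] holding=D
         pickup(A) → towers=[D; E/B; F/C; G] holding=A
     unstack(C, F) → towers=[A; D; E/B; F; G] holding=C

unstack(B, E)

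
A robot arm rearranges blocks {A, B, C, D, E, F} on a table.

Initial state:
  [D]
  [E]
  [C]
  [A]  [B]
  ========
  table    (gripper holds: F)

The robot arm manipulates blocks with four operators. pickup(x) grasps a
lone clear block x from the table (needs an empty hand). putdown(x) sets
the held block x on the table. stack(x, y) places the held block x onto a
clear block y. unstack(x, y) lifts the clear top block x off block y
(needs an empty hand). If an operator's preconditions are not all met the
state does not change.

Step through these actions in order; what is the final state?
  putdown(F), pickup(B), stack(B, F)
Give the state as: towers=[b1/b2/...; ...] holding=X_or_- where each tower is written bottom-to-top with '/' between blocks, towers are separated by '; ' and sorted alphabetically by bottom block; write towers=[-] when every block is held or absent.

towers=[A/C/E/D; F/B] holding=-

step 1 (putdown(F)): towers=[A/C/E/D; B; F] holding=-
step 2 (pickup(B)): towers=[A/C/E/D; F] holding=B
step 3 (stack(B, F)): towers=[A/C/E/D; F/B] holding=-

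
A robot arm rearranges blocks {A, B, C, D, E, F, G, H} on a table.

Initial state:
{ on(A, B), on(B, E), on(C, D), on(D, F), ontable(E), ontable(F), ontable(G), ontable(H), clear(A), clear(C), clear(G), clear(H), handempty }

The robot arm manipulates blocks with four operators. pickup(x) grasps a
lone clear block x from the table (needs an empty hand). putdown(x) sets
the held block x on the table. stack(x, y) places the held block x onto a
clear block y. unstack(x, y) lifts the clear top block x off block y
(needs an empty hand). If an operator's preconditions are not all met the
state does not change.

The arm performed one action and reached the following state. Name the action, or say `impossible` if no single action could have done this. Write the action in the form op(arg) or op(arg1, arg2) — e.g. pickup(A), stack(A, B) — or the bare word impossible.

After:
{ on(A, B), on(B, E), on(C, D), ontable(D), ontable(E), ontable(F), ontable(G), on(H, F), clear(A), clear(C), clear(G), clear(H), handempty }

target: towers=[D/C; E/B/A; F/H; G] holding=-
         pickup(G) → towers=[E/B/A; F/D/C; H] holding=G
     unstack(A, B) → towers=[E/B; F/D/C; G; H] holding=A
         pickup(H) → towers=[E/B/A; F/D/C; G] holding=H
     unstack(C, D) → towers=[E/B/A; F/D; G; H] holding=C
none of the 4 applicable actions match → impossible

impossible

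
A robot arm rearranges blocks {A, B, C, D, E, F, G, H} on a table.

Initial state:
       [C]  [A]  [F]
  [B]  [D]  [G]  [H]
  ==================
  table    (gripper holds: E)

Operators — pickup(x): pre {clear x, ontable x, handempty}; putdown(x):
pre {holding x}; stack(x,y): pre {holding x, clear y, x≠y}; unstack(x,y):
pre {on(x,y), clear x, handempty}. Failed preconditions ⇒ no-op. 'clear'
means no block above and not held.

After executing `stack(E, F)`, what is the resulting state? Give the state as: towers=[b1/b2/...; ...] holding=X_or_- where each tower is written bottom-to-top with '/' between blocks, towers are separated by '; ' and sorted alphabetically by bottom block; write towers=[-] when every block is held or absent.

before: towers=[B; D/C; G/A; H/F] holding=E
pre[stack(E, F)]: holding(E) ✓, clear(F) ✓, E≠F ✓
all met → apply stack(E, F)
after:  towers=[B; D/C; G/A; H/F/E] holding=-

towers=[B; D/C; G/A; H/F/E] holding=-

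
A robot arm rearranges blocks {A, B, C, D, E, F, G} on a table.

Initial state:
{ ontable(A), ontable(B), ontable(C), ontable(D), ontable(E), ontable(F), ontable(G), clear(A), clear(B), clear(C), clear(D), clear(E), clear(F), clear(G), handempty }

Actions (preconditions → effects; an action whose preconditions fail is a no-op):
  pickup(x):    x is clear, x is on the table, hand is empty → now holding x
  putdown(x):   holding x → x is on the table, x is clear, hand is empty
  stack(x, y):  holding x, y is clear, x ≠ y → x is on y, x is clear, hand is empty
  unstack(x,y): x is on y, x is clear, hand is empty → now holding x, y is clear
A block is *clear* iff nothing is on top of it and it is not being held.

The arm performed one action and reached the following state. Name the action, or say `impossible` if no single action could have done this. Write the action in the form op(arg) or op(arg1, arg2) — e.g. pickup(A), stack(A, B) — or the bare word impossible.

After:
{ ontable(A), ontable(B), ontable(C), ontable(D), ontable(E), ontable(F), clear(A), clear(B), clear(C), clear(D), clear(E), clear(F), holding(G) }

target: towers=[A; B; C; D; E; F] holding=G
         pickup(B) → towers=[A; C; D; E; F; G] holding=B
         pickup(F) → towers=[A; B; C; D; E; G] holding=F
         pickup(G) → towers=[A; B; C; D; E; F] holding=G  ← match
         pickup(D) → towers=[A; B; C; E; F; G] holding=D
         pickup(A) → towers=[B; C; D; E; F; G] holding=A
         pickup(E) → towers=[A; B; C; D; F; G] holding=E
         pickup(C) → towers=[A; B; D; E; F; G] holding=C

pickup(G)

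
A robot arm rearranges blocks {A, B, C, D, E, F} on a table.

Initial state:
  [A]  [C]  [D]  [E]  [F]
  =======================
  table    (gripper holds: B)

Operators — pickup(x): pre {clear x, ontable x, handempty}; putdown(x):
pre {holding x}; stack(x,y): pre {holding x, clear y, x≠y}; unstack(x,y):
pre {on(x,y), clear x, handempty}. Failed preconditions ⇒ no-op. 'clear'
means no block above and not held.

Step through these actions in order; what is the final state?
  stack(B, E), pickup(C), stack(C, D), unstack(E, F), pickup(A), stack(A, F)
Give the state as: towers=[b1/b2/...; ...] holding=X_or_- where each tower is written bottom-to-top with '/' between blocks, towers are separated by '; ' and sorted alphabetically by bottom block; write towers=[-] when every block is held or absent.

step 1 (stack(B, E)): towers=[A; C; D; E/B; F] holding=-
step 2 (pickup(C)): towers=[A; D; E/B; F] holding=C
step 3 (stack(C, D)): towers=[A; D/C; E/B; F] holding=-
step 4 (unstack(E, F)) [no-op]: towers=[A; D/C; E/B; F] holding=-
step 5 (pickup(A)): towers=[D/C; E/B; F] holding=A
step 6 (stack(A, F)): towers=[D/C; E/B; F/A] holding=-

towers=[D/C; E/B; F/A] holding=-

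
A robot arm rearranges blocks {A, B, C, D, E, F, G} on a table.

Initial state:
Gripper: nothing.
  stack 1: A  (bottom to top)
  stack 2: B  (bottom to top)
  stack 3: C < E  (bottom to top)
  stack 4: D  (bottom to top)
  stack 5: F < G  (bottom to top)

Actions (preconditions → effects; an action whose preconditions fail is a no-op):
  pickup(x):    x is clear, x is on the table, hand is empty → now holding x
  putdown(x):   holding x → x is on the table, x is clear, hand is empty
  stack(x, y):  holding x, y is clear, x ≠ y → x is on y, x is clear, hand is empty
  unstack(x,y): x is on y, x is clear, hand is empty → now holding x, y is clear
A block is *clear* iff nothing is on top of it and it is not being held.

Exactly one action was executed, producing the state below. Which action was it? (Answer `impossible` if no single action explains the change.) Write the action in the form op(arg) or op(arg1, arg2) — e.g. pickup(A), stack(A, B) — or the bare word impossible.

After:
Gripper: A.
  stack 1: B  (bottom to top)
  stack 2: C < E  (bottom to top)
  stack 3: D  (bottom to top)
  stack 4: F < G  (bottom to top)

target: towers=[B; C/E; D; F/G] holding=A
         pickup(B) → towers=[A; C/E; D; F/G] holding=B
     unstack(G, F) → towers=[A; B; C/E; D; F] holding=G
         pickup(D) → towers=[A; B; C/E; F/G] holding=D
         pickup(A) → towers=[B; C/E; D; F/G] holding=A  ← match
     unstack(E, C) → towers=[A; B; C; D; F/G] holding=E

pickup(A)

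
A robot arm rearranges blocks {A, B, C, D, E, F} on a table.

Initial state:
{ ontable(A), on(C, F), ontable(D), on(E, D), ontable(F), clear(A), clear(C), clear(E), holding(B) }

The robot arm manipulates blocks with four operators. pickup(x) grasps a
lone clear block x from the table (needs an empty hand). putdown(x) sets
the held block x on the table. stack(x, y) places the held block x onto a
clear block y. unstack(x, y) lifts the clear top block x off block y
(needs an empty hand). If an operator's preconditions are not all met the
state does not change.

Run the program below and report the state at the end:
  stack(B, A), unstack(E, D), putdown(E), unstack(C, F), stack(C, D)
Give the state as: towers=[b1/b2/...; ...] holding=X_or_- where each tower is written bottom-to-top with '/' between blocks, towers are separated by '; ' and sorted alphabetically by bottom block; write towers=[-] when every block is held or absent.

towers=[A/B; D/C; E; F] holding=-

step 1 (stack(B, A)): towers=[A/B; D/E; F/C] holding=-
step 2 (unstack(E, D)): towers=[A/B; D; F/C] holding=E
step 3 (putdown(E)): towers=[A/B; D; E; F/C] holding=-
step 4 (unstack(C, F)): towers=[A/B; D; E; F] holding=C
step 5 (stack(C, D)): towers=[A/B; D/C; E; F] holding=-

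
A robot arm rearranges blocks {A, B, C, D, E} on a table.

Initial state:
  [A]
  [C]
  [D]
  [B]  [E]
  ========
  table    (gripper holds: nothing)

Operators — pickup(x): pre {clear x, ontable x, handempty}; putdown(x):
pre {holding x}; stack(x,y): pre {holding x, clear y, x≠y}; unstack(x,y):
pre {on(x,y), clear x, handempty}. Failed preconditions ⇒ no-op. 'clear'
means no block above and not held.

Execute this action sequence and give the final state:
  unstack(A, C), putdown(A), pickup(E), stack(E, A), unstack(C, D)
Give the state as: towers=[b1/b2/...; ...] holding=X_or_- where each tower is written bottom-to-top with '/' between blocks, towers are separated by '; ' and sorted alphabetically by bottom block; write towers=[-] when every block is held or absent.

step 1 (unstack(A, C)): towers=[B/D/C; E] holding=A
step 2 (putdown(A)): towers=[A; B/D/C; E] holding=-
step 3 (pickup(E)): towers=[A; B/D/C] holding=E
step 4 (stack(E, A)): towers=[A/E; B/D/C] holding=-
step 5 (unstack(C, D)): towers=[A/E; B/D] holding=C

towers=[A/E; B/D] holding=C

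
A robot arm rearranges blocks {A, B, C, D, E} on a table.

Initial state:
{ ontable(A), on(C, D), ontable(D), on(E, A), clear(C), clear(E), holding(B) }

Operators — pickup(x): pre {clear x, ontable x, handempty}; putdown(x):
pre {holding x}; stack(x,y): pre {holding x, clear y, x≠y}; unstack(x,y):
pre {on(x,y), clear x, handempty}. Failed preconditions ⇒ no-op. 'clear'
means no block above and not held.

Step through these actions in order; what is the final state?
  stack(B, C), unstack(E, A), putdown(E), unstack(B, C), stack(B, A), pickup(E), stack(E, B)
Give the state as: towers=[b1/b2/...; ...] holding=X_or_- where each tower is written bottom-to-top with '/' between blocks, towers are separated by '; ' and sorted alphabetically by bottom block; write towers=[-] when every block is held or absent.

step 1 (stack(B, C)): towers=[A/E; D/C/B] holding=-
step 2 (unstack(E, A)): towers=[A; D/C/B] holding=E
step 3 (putdown(E)): towers=[A; D/C/B; E] holding=-
step 4 (unstack(B, C)): towers=[A; D/C; E] holding=B
step 5 (stack(B, A)): towers=[A/B; D/C; E] holding=-
step 6 (pickup(E)): towers=[A/B; D/C] holding=E
step 7 (stack(E, B)): towers=[A/B/E; D/C] holding=-

towers=[A/B/E; D/C] holding=-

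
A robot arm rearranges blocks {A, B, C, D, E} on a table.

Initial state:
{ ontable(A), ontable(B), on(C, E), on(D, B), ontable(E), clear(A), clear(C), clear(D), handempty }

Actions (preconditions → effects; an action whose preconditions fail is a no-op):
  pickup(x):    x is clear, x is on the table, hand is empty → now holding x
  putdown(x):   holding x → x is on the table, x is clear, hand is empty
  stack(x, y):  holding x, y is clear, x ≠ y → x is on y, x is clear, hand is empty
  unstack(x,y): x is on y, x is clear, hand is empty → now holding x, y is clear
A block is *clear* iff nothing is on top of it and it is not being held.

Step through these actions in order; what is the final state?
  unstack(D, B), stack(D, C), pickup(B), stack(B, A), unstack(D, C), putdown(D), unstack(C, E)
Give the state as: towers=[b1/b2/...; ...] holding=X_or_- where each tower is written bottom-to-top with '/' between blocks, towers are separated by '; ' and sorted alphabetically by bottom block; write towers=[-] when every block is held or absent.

towers=[A/B; D; E] holding=C

step 1 (unstack(D, B)): towers=[A; B; E/C] holding=D
step 2 (stack(D, C)): towers=[A; B; E/C/D] holding=-
step 3 (pickup(B)): towers=[A; E/C/D] holding=B
step 4 (stack(B, A)): towers=[A/B; E/C/D] holding=-
step 5 (unstack(D, C)): towers=[A/B; E/C] holding=D
step 6 (putdown(D)): towers=[A/B; D; E/C] holding=-
step 7 (unstack(C, E)): towers=[A/B; D; E] holding=C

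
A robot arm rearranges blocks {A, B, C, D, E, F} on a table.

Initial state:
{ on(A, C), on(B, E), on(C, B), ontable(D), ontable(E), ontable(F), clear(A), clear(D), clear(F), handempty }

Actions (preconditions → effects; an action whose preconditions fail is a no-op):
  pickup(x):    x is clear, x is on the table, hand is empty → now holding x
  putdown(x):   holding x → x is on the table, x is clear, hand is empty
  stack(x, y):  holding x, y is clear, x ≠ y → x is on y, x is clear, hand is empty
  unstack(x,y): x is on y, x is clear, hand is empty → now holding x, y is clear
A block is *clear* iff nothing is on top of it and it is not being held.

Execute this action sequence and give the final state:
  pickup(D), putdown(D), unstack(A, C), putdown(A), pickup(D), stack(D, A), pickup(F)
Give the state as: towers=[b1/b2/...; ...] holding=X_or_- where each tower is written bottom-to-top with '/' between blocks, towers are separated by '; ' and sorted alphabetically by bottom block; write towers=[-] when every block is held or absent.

towers=[A/D; E/B/C] holding=F

step 1 (pickup(D)): towers=[E/B/C/A; F] holding=D
step 2 (putdown(D)): towers=[D; E/B/C/A; F] holding=-
step 3 (unstack(A, C)): towers=[D; E/B/C; F] holding=A
step 4 (putdown(A)): towers=[A; D; E/B/C; F] holding=-
step 5 (pickup(D)): towers=[A; E/B/C; F] holding=D
step 6 (stack(D, A)): towers=[A/D; E/B/C; F] holding=-
step 7 (pickup(F)): towers=[A/D; E/B/C] holding=F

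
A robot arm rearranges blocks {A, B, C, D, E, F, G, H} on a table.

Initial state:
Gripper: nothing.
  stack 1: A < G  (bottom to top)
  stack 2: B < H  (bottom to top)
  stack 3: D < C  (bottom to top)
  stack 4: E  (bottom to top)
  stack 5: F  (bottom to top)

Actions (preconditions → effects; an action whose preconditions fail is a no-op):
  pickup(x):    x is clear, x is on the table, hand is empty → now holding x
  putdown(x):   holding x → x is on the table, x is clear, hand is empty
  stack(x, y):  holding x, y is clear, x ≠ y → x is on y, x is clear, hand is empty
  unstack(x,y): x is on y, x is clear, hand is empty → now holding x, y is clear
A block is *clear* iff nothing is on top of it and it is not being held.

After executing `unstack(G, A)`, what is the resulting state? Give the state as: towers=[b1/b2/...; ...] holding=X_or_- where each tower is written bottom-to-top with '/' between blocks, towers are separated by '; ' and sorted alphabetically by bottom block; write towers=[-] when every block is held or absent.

towers=[A; B/H; D/C; E; F] holding=G

before: towers=[A/G; B/H; D/C; E; F] holding=-
pre[unstack(G, A)]: on(G,A) ✓, clear(G) ✓, handempty ✓
all met → apply unstack(G, A)
after:  towers=[A; B/H; D/C; E; F] holding=G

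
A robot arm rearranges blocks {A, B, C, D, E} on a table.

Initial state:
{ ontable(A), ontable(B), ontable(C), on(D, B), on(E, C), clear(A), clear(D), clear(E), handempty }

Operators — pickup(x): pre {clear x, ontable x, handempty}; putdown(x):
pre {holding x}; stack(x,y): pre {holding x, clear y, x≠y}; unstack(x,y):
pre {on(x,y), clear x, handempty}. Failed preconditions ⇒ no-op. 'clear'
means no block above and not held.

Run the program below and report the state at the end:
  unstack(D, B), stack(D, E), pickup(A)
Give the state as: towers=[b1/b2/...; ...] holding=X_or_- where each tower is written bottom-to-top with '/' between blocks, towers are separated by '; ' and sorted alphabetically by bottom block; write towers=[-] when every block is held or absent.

step 1 (unstack(D, B)): towers=[A; B; C/E] holding=D
step 2 (stack(D, E)): towers=[A; B; C/E/D] holding=-
step 3 (pickup(A)): towers=[B; C/E/D] holding=A

towers=[B; C/E/D] holding=A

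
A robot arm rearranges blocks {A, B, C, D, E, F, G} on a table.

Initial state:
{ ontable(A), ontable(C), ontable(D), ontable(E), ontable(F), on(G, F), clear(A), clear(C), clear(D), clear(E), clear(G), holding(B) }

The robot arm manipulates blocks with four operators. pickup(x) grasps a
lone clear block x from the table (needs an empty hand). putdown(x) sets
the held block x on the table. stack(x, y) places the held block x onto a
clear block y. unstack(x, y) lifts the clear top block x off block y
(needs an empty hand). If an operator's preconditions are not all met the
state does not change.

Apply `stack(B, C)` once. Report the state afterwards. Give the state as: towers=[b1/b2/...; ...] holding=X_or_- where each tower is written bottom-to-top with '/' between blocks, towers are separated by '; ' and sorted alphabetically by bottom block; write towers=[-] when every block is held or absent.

towers=[A; C/B; D; E; F/G] holding=-

before: towers=[A; C; D; E; F/G] holding=B
pre[stack(B, C)]: holding(B) yes, clear(C) yes, B≠C yes
all met → apply stack(B, C)
after:  towers=[A; C/B; D; E; F/G] holding=-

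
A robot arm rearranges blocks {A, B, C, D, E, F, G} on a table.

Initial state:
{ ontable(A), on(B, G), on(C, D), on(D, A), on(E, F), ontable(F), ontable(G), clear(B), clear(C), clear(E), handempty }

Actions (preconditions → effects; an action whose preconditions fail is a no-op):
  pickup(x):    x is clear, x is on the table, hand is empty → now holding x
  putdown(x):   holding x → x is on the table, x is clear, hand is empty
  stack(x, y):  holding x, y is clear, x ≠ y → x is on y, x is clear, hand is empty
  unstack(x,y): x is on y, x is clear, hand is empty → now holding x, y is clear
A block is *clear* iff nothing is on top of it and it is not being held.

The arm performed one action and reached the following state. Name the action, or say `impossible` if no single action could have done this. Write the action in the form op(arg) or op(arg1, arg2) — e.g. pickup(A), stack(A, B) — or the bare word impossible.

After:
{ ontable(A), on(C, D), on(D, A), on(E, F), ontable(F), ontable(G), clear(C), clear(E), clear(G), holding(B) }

unstack(B, G)

target: towers=[A/D/C; F/E; G] holding=B
     unstack(B, G) → towers=[A/D/C; F/E; G] holding=B  ← match
     unstack(E, F) → towers=[A/D/C; F; G/B] holding=E
     unstack(C, D) → towers=[A/D; F/E; G/B] holding=C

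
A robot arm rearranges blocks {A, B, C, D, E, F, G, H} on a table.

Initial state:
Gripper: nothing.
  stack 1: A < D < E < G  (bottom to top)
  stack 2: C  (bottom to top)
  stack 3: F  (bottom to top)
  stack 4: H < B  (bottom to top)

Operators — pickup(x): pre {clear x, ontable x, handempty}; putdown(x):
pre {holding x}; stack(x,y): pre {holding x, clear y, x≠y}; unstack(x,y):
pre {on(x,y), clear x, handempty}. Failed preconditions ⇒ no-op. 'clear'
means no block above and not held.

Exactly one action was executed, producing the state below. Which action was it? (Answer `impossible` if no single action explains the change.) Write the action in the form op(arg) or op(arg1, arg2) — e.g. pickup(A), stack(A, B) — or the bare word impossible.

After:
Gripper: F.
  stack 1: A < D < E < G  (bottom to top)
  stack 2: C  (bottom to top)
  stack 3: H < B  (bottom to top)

pickup(F)

target: towers=[A/D/E/G; C; H/B] holding=F
     unstack(G, E) → towers=[A/D/E; C; F; H/B] holding=G
     unstack(B, H) → towers=[A/D/E/G; C; F; H] holding=B
         pickup(F) → towers=[A/D/E/G; C; H/B] holding=F  ← match
         pickup(C) → towers=[A/D/E/G; F; H/B] holding=C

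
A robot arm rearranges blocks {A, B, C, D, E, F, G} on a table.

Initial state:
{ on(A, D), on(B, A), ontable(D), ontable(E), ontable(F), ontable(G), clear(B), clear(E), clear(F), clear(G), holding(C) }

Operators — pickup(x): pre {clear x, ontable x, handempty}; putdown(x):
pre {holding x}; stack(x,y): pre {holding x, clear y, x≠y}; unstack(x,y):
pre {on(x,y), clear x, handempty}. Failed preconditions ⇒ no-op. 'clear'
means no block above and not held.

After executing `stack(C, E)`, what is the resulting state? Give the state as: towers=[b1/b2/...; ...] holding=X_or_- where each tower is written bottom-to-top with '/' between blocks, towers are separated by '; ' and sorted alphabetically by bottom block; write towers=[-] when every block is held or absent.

towers=[D/A/B; E/C; F; G] holding=-

before: towers=[D/A/B; E; F; G] holding=C
pre[stack(C, E)]: holding(C) yes, clear(E) yes, C≠E yes
all met → apply stack(C, E)
after:  towers=[D/A/B; E/C; F; G] holding=-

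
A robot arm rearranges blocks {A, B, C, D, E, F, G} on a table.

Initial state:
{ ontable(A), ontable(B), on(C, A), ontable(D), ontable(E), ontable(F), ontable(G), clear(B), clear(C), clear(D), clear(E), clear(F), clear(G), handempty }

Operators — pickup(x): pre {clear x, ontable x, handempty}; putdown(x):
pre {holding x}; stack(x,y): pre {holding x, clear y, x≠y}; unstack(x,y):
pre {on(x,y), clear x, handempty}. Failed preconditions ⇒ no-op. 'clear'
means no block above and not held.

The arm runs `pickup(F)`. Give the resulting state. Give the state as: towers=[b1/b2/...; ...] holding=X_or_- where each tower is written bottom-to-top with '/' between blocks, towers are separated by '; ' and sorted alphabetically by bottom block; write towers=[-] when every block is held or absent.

towers=[A/C; B; D; E; G] holding=F

before: towers=[A/C; B; D; E; F; G] holding=-
pre[pickup(F)]: clear(F) ok, ontable(F) ok, handempty ok
all met → apply pickup(F)
after:  towers=[A/C; B; D; E; G] holding=F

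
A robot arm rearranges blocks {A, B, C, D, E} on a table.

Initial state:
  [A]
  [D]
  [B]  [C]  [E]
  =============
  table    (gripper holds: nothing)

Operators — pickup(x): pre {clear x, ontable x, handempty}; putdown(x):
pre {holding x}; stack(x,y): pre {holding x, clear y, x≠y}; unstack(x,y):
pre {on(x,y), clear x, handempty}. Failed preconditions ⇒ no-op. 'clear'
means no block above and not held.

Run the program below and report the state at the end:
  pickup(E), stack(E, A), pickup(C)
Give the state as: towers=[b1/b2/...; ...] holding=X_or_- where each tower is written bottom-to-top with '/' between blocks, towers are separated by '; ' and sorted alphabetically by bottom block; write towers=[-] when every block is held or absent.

step 1 (pickup(E)): towers=[B/D/A; C] holding=E
step 2 (stack(E, A)): towers=[B/D/A/E; C] holding=-
step 3 (pickup(C)): towers=[B/D/A/E] holding=C

towers=[B/D/A/E] holding=C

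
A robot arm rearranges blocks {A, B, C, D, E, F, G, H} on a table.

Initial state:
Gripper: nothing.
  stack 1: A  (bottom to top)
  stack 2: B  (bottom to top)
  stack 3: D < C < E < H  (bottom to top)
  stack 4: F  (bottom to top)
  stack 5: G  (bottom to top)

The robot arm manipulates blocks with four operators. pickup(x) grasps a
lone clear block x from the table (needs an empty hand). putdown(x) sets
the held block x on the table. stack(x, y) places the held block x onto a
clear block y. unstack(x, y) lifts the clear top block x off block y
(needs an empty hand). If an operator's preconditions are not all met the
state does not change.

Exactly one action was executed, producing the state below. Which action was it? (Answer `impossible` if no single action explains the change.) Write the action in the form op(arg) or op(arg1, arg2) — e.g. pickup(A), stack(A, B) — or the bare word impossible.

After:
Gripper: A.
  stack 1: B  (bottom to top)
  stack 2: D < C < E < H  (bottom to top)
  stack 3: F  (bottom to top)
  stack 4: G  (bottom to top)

pickup(A)

target: towers=[B; D/C/E/H; F; G] holding=A
         pickup(G) → towers=[A; B; D/C/E/H; F] holding=G
         pickup(A) → towers=[B; D/C/E/H; F; G] holding=A  ← match
     unstack(H, E) → towers=[A; B; D/C/E; F; G] holding=H
         pickup(B) → towers=[A; D/C/E/H; F; G] holding=B
         pickup(F) → towers=[A; B; D/C/E/H; G] holding=F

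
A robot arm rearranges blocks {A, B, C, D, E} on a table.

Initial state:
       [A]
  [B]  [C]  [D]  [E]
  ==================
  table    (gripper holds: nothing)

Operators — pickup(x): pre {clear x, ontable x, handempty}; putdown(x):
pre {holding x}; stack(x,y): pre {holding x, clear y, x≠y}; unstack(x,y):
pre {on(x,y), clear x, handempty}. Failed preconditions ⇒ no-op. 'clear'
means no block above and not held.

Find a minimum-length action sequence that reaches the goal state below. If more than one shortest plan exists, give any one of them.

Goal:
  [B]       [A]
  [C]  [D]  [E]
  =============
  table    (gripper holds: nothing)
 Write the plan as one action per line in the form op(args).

unstack(A, C)
stack(A, E)
pickup(B)
stack(B, C)

step 1 (unstack(A, C)): towers=[B; C; D; E] holding=A
step 2 (stack(A, E)): towers=[B; C; D; E/A] holding=-
step 3 (pickup(B)): towers=[C; D; E/A] holding=B
step 4 (stack(B, C)): towers=[C/B; D; E/A] holding=-
goal check: towers=[C/B; D; E/A] holding=- — reached (length 4, optimal by BFS)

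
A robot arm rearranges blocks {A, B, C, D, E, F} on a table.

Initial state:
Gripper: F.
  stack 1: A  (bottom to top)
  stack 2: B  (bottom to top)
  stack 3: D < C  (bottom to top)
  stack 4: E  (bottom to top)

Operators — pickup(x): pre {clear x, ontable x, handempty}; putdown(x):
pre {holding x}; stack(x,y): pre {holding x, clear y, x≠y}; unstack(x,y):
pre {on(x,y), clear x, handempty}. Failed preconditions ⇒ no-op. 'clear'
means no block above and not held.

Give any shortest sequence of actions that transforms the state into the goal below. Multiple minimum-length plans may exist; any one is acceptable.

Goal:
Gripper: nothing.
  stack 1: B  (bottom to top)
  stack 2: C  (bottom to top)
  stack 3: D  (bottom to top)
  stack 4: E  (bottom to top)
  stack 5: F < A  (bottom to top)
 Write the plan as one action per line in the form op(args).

step 1 (putdown(F)): towers=[A; B; D/C; E; F] holding=-
step 2 (pickup(A)): towers=[B; D/C; E; F] holding=A
step 3 (stack(A, F)): towers=[B; D/C; E; F/A] holding=-
step 4 (unstack(C, D)): towers=[B; D; E; F/A] holding=C
step 5 (putdown(C)): towers=[B; C; D; E; F/A] holding=-
goal check: towers=[B; C; D; E; F/A] holding=- — reached (length 5, optimal by BFS)

putdown(F)
pickup(A)
stack(A, F)
unstack(C, D)
putdown(C)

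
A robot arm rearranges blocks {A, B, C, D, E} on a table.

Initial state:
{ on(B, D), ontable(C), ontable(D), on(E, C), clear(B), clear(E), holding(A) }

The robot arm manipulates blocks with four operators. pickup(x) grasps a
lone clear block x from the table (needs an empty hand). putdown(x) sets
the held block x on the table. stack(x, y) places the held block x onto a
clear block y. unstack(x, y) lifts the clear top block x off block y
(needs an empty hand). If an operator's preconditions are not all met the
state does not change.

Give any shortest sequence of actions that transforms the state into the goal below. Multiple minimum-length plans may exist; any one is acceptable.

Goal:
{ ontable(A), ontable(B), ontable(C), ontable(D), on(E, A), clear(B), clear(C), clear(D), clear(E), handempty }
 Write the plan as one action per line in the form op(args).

step 1 (putdown(A)): towers=[A; C/E; D/B] holding=-
step 2 (unstack(B, D)): towers=[A; C/E; D] holding=B
step 3 (putdown(B)): towers=[A; B; C/E; D] holding=-
step 4 (unstack(E, C)): towers=[A; B; C; D] holding=E
step 5 (stack(E, A)): towers=[A/E; B; C; D] holding=-
goal check: towers=[A/E; B; C; D] holding=- — reached (length 5, optimal by BFS)

putdown(A)
unstack(B, D)
putdown(B)
unstack(E, C)
stack(E, A)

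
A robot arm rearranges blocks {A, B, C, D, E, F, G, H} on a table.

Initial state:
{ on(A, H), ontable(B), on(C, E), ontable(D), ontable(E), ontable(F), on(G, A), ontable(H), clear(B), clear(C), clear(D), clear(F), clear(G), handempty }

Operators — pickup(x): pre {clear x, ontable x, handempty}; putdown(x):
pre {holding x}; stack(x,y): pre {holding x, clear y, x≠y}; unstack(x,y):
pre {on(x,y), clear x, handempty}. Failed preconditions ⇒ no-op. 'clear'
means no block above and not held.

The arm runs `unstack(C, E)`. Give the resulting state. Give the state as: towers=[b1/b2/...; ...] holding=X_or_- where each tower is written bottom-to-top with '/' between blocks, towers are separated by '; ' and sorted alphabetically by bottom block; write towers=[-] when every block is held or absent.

before: towers=[B; D; E/C; F; H/A/G] holding=-
pre[unstack(C, E)]: on(C,E) ✓, clear(C) ✓, handempty ✓
all met → apply unstack(C, E)
after:  towers=[B; D; E; F; H/A/G] holding=C

towers=[B; D; E; F; H/A/G] holding=C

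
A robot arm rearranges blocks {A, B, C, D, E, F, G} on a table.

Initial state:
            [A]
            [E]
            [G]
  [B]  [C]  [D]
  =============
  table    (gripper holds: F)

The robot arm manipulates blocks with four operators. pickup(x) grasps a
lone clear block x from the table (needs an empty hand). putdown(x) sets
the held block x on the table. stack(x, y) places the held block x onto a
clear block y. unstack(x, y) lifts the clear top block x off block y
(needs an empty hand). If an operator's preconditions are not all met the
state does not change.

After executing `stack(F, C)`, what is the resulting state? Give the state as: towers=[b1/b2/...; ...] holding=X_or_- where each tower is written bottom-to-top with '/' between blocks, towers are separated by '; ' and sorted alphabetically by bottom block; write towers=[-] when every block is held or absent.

towers=[B; C/F; D/G/E/A] holding=-

before: towers=[B; C; D/G/E/A] holding=F
pre[stack(F, C)]: holding(F) ✓, clear(C) ✓, F≠C ✓
all met → apply stack(F, C)
after:  towers=[B; C/F; D/G/E/A] holding=-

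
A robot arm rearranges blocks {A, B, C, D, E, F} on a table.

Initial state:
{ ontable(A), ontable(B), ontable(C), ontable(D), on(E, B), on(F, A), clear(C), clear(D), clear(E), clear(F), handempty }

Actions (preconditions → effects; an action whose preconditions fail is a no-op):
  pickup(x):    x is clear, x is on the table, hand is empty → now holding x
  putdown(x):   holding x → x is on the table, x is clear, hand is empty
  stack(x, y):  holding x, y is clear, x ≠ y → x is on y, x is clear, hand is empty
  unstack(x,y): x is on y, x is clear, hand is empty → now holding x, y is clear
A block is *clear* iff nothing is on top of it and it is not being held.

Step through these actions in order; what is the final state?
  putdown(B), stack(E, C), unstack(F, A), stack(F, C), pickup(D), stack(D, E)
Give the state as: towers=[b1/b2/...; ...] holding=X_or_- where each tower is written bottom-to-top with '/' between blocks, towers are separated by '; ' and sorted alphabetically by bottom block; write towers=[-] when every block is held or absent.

step 1 (putdown(B)) [no-op]: towers=[A/F; B/E; C; D] holding=-
step 2 (stack(E, C)) [no-op]: towers=[A/F; B/E; C; D] holding=-
step 3 (unstack(F, A)): towers=[A; B/E; C; D] holding=F
step 4 (stack(F, C)): towers=[A; B/E; C/F; D] holding=-
step 5 (pickup(D)): towers=[A; B/E; C/F] holding=D
step 6 (stack(D, E)): towers=[A; B/E/D; C/F] holding=-

towers=[A; B/E/D; C/F] holding=-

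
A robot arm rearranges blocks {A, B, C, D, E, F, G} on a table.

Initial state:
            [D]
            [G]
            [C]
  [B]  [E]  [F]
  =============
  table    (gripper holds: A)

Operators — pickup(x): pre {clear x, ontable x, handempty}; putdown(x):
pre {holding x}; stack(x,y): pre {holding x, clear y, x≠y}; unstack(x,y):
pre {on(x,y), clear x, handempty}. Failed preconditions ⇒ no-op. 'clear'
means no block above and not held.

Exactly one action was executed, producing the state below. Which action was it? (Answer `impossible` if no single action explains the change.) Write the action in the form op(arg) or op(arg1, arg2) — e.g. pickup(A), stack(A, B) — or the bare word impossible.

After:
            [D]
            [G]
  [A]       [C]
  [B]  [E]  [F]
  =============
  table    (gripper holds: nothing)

stack(A, B)

target: towers=[B/A; E; F/C/G/D] holding=-
        putdown(A) → towers=[A; B; E; F/C/G/D] holding=-
       stack(A, B) → towers=[B/A; E; F/C/G/D] holding=-  ← match
       stack(A, D) → towers=[B; E; F/C/G/D/A] holding=-
       stack(A, E) → towers=[B; E/A; F/C/G/D] holding=-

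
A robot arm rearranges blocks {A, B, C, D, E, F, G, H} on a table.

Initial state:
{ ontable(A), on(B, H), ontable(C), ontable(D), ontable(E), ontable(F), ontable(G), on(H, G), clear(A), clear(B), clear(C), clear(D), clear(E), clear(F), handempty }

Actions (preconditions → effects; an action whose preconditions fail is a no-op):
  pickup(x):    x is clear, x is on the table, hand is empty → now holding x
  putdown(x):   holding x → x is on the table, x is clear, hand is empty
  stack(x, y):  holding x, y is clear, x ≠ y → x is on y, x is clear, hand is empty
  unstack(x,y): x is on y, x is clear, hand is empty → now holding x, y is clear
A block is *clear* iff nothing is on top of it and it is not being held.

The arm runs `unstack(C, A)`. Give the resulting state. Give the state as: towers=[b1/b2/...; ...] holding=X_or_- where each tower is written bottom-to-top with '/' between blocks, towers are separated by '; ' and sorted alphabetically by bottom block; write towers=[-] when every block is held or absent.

towers=[A; C; D; E; F; G/H/B] holding=-

before: towers=[A; C; D; E; F; G/H/B] holding=-
pre[unstack(C, A)]: on(C,A) no, clear(C) yes, handempty yes
on(C,A) unmet → unstack(C, A) is a no-op
after:  towers=[A; C; D; E; F; G/H/B] holding=-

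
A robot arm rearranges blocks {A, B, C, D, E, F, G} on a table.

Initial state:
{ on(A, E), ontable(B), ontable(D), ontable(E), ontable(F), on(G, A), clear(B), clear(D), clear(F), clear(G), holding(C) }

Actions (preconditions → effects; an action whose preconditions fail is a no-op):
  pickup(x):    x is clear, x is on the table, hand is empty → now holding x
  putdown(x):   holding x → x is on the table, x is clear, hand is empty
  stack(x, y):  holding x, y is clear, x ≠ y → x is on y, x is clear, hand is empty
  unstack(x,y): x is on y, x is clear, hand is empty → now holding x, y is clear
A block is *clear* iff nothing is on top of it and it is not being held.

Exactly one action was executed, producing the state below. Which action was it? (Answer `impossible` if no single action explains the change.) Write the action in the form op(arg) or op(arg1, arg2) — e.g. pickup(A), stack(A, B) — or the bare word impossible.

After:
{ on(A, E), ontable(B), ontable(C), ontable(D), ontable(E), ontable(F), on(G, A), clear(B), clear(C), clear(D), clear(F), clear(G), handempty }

putdown(C)

target: towers=[B; C; D; E/A/G; F] holding=-
        putdown(C) → towers=[B; C; D; E/A/G; F] holding=-  ← match
       stack(C, B) → towers=[B/C; D; E/A/G; F] holding=-
       stack(C, F) → towers=[B; D; E/A/G; F/C] holding=-
       stack(C, G) → towers=[B; D; E/A/G/C; F] holding=-
       stack(C, D) → towers=[B; D/C; E/A/G; F] holding=-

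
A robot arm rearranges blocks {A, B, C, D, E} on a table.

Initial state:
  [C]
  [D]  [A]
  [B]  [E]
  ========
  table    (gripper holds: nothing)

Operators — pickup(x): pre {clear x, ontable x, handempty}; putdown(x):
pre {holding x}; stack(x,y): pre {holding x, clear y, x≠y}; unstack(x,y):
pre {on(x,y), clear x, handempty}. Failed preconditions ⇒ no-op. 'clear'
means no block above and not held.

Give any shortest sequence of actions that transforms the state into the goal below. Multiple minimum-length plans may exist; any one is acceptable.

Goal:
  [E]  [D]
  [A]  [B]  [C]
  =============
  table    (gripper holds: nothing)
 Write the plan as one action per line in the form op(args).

unstack(A, E)
putdown(A)
pickup(E)
stack(E, A)
unstack(C, D)
putdown(C)

step 1 (unstack(A, E)): towers=[B/D/C; E] holding=A
step 2 (putdown(A)): towers=[A; B/D/C; E] holding=-
step 3 (pickup(E)): towers=[A; B/D/C] holding=E
step 4 (stack(E, A)): towers=[A/E; B/D/C] holding=-
step 5 (unstack(C, D)): towers=[A/E; B/D] holding=C
step 6 (putdown(C)): towers=[A/E; B/D; C] holding=-
goal check: towers=[A/E; B/D; C] holding=- — reached (length 6, optimal by BFS)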